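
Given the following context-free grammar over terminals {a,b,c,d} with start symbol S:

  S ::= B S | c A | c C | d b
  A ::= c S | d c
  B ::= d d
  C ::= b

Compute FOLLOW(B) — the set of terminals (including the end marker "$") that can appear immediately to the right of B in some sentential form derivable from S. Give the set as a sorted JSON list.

FIRST iteration:
pass 1:
  A via A→c S: +{c}
  A via A→d c: +{d}
  B via B→d d: +{d}
  C via C→b: +{b}
  S via S→B S: +{d}
  S via S→c A: +{c}
  S: {c,d}  A: {c,d}  B: {d}  C: {b}
pass 2: done
  S: {c,d}  A: {c,d}  B: {d}  C: {b}

FOLLOW sets:
seed FOLLOW(S) with $
pass 1:
  S→B S: FOLLOW(B) ⊇ FIRST(S) = {c,d}; new: +{c,d}
  S→c A: FOLLOW(A) ⊇ FOLLOW(S) ⊇ {$}; new: +{$}
  S→c C: FOLLOW(C) ⊇ FOLLOW(S) ⊇ {$}; new: +{$}
  S: {$}  A: {$}  B: {c,d}  C: {$}
pass 2: — fixpoint
  S: {$}  A: {$}  B: {c,d}  C: {$}

FOLLOW(B) = ["c", "d"]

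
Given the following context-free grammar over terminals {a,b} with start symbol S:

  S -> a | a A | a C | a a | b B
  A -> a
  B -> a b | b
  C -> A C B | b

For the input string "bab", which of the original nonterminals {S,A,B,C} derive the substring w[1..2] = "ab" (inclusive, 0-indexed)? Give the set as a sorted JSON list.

CNF form of G:
  S -> T0 A | T0 C | T0 T0 | T1 B | a
  A -> a
  B -> T0 T1 | b
  C -> A X2 | b
  T0 -> a
  T1 -> b
  X2 -> C B

Fill CYK table bottom-up — only the sub-triangle for w[1..2]:
  [1..1]={A,S,T0}  "a"  orig:{A,S}
  [2..2]={B,C,T1}  "b"  orig:{B,C}
  [1..2]={B,S}  "ab"

Original NTs in T[1,2] deriving "ab": ["B", "S"]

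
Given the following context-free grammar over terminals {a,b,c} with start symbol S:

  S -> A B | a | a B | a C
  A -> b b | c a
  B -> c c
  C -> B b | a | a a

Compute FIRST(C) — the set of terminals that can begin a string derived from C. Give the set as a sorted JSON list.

FIRST iteration:
pass 1:
  A via A→b b: +{b}
  A via A→c a: +{c}
  B via B→c c: +{c}
  C via C→B b: +{c}
  C via C→a: +{a}
  S via S→A B: +{b,c}
  S via S→a: +{a}
  S: {a,b,c}  A: {b,c}  B: {c}  C: {a,c}
pass 2: done
  S: {a,b,c}  A: {b,c}  B: {c}  C: {a,c}

FIRST(C) = ["a", "c"]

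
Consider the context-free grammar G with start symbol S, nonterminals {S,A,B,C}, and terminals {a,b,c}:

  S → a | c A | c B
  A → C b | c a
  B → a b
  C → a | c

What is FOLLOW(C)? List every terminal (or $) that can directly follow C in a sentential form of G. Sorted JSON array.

FIRST iteration:
round 1:
  A via A→c a: +{c}
  B via B→a b: +{a}
  C via C→a: +{a}
  C via C→c: +{c}
  S via S→a: +{a}
  S via S→c A: +{c}
  S: {a,c}  A: {c}  B: {a}  C: {a,c}
round 2:
  A via A→C b: +{a}
  S: {a,c}  A: {a,c}  B: {a}  C: {a,c}
round 3: (stable)
  S: {a,c}  A: {a,c}  B: {a}  C: {a,c}

FOLLOW sets:
seed FOLLOW(S) with $
pass 1:
  A→C b: FOLLOW(C) ⊇ FIRST(b) = {b}; new: +{b}
  S→c A: FOLLOW(A) ⊇ FOLLOW(S) ⊇ {$}; new: +{$}
  S→c B: FOLLOW(B) ⊇ FOLLOW(S) ⊇ {$}; new: +{$}
  S: {$}  A: {$}  B: {$}  C: {b}
pass 2: (stable)
  S: {$}  A: {$}  B: {$}  C: {b}

FOLLOW(C) = ["b"]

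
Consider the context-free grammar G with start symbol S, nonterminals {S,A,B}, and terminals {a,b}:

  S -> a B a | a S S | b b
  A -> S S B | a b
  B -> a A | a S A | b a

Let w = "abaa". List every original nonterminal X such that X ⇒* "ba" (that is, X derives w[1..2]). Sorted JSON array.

Convert to CNF:
  S -> T0 X4 | T0 X5 | T1 T1
  A -> S X2 | T0 T1
  B -> T0 A | T0 X3 | T1 T0
  T0 -> a
  T1 -> b
  X2 -> S B
  X3 -> S A
  X4 -> B T0
  X5 -> S S

CYK fill — only the sub-triangle for w[1..2]:
  [1..1]={T1}  "b"  orig:{}
  [2..2]={T0}  "a"  orig:{}
  [1..2]={B}  "ba"

Original NTs in T[1,2] deriving "ba": ["B"]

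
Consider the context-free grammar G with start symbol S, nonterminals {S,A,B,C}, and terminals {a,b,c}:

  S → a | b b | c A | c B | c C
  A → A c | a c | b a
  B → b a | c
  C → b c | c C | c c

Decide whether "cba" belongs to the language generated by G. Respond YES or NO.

Convert to CNF:
  S -> T0 A | T0 B | T0 C | T2 T2 | a
  A -> A T0 | T1 T0 | T2 T1
  B -> T2 T1 | c
  C -> T0 C | T0 T0 | T2 T0
  T0 -> c
  T1 -> a
  T2 -> b

CYK table (by increasing span):
  [0..0]={B,T0}  "c"  orig:{B}
  [1..1]={T2}  "b"  orig:{}
  [2..2]={S,T1}  "a"  orig:{S}
  [0..1]=∅  "cb"
  [1..2]={A,B}  "ba"
  [0..2]={S}  "cba"

S ∈ T[0,2] ⇒ YES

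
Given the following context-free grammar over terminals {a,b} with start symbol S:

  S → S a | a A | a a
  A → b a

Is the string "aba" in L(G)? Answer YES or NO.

CNF form of G:
  S -> S T1 | T1 A | T1 T1
  A -> T0 T1
  T0 -> b
  T1 -> a

CYK table (by increasing span):
  [0..0]={T1}  "a"  orig:{}
  [1..1]={T0}  "b"  orig:{}
  [2..2]={T1}  "a"  orig:{}
  [0..1]=∅  "ab"
  [1..2]={A}  "ba"
  [0..2]={S}  "aba"

S ∈ T[0,2] ⇒ YES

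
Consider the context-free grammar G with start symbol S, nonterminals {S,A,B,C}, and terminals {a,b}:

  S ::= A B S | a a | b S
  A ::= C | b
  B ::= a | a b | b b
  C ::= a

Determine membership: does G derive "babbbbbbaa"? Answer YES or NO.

Convert to CNF:
  S -> A X2 | T0 T0 | T1 S
  A -> a | b
  B -> T0 T1 | T1 T1 | a
  C -> a
  T0 -> a
  T1 -> b
  X2 -> B S

CYK fill:
  [0..0]={A,T1}  "b"  orig:{A}
  [1..1]={A,B,C,T0}  "a"  orig:{A,B,C}
  [2..2]={A,T1}  "b"  orig:{A}
  [3..3]={A,T1}  "b"  orig:{A}
  [4..4]={A,T1}  "b"  orig:{A}
  [5..5]={A,T1}  "b"  orig:{A}
  [6..6]={A,T1}  "b"  orig:{A}
  [7..7]={A,T1}  "b"  orig:{A}
  [8..8]={A,B,C,T0}  "a"  orig:{A,B,C}
  [9..9]={A,B,C,T0}  "a"  orig:{A,B,C}
  [0..1]=∅  "ba"
  [1..2]={B}  "ab"
  [2..3]={B}  "bb"
  [3..4]={B}  "bb"
  [4..5]={B}  "bb"
  [5..6]={B}  "bb"
  [6..7]={B}  "bb"
  [7..8]=∅  "ba"
  [8..9]={S}  "aa"
  [0..2]=∅  "bab"
  [1..3]=∅  "abb"
  [2..4]=∅  "bbb"
  [3..5]=∅  "bbb"
  [4..6]=∅  "bbb"
  [5..7]=∅  "bbb"
  [6..8]=∅  "bba"
  [7..9]={S}  "baa"
  [0..3]=∅  "babb"
  [1..4]=∅  "abbb"
  [2..5]=∅  "bbbb"
  [3..6]=∅  "bbbb"
  [4..7]=∅  "bbbb"
  [5..8]=∅  "bbba"
  [6..9]={S,X2}  "bbaa"  orig:{S}
  [0..4]=∅  "babbb"
  [1..5]=∅  "abbbb"
  [2..6]=∅  "bbbbb"
  [3..7]=∅  "bbbbb"
  [4..8]=∅  "bbbba"
  [5..9]={S,X2}  "bbbaa"  orig:{S}
  [0..5]=∅  "babbbb"
  [1..6]=∅  "abbbbb"
  [2..7]=∅  "bbbbbb"
  [3..8]=∅  "bbbbba"
  [4..9]={S,X2}  "bbbbaa"  orig:{S}
  [0..6]=∅  "babbbbb"
  [1..7]=∅  "abbbbbb"
  [2..8]=∅  "bbbbbba"
  [3..9]={S,X2}  "bbbbbaa"  orig:{S}
  [0..7]=∅  "babbbbbb"
  [1..8]=∅  "abbbbbba"
  [2..9]={S,X2}  "bbbbbbaa"  orig:{S}
  [0..8]=∅  "babbbbbba"
  [1..9]={S,X2}  "abbbbbbaa"  orig:{S}
  [0..9]={S}  "babbbbbbaa"

S ∈ T[0,9] ⇒ YES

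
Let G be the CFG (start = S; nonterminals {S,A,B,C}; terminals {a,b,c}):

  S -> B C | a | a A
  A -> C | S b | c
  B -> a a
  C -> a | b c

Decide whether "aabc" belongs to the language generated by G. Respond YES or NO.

Convert to CNF:
  S -> B C | T2 A | a
  A -> S T0 | T0 T1 | a | c
  B -> T2 T2
  C -> T0 T1 | a
  T0 -> b
  T1 -> c
  T2 -> a

Fill CYK table bottom-up:
  [0..0]={A,C,S,T2}  "a"  orig:{A,C,S}
  [1..1]={A,C,S,T2}  "a"  orig:{A,C,S}
  [2..2]={T0}  "b"  orig:{}
  [3..3]={A,T1}  "c"  orig:{A}
  [0..1]={B,S}  "aa"
  [1..2]={A}  "ab"
  [2..3]={A,C}  "bc"
  [0..2]={A,S}  "aab"
  [1..3]={S}  "abc"
  [0..3]={S}  "aabc"

S ∈ T[0,3] ⇒ YES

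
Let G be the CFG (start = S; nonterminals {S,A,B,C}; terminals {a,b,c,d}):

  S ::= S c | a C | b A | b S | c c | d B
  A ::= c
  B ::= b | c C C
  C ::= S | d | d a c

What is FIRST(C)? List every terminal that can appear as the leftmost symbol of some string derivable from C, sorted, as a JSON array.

FIRST sets, iterate to fixpoint:
[1]
  A via A→c: +{c}
  B via B→b: +{b}
  B via B→c C C: +{c}
  C via C→d: +{d}
  S via S→a C: +{a}
  S via S→b A: +{b}
  S via S→c c: +{c}
  S via S→d B: +{d}
  FIRST[S]={a,b,c,d}  FIRST[A]={c}  FIRST[B]={b,c}  FIRST[C]={d}
[2]
  C via C→S: +{a,b,c}
  FIRST[S]={a,b,c,d}  FIRST[A]={c}  FIRST[B]={b,c}  FIRST[C]={a,b,c,d}
[3] — fixpoint
  FIRST[S]={a,b,c,d}  FIRST[A]={c}  FIRST[B]={b,c}  FIRST[C]={a,b,c,d}

FIRST(C) = ["a", "b", "c", "d"]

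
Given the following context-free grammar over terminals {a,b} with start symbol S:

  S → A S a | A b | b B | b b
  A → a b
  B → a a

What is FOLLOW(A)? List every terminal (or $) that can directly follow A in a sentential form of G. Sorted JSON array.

Compute FIRST by fixpoint:
iter 1:
  A via A→a b: +{a}
  B via B→a a: +{a}
  S via S→A S a: +{a}
  S via S→b B: +{b}
  FIRST(S)={a,b}  FIRST(A)={a}  FIRST(B)={a}
iter 2: — fixpoint
  FIRST(S)={a,b}  FIRST(A)={a}  FIRST(B)={a}

FOLLOW sets:
seed FOLLOW(S) with $
iter 1:
  S→A S a: FOLLOW(A) ⊇ FIRST(S) = {a,b}; new: +{a,b}
  S→A S a: FOLLOW(S) ⊇ FIRST(a) = {a}; new: +{a}
  S→b B: FOLLOW(B) ⊇ FOLLOW(S) ⊇ {$,a}; new: +{$,a}
  FOLLOW[S]={$,a}  FOLLOW[A]={a,b}  FOLLOW[B]={$,a}
iter 2: done
  FOLLOW[S]={$,a}  FOLLOW[A]={a,b}  FOLLOW[B]={$,a}

FOLLOW(A) = ["a", "b"]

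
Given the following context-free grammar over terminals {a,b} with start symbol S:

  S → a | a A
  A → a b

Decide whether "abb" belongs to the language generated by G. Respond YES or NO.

CNF form of G:
  S -> T0 A | a
  A -> T0 T1
  T0 -> a
  T1 -> b

CYK fill:
  T[0,0] 'a' = {S,T0}  orig:{S}
  T[1,1] 'b' = {T1}  orig:{}
  T[2,2] 'b' = {T1}  orig:{}
  T[0,1] 'ab' = {A}
  T[1,2] 'bb' = ∅
  T[0,2] 'abb' = ∅

S ∉ T[0,2] ⇒ NO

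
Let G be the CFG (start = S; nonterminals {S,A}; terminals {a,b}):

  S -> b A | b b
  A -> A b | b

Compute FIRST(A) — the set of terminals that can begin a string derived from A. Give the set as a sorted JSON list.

FIRST sets, iterate to fixpoint:
[1]
  A via A→b: +{b}
  S via S→b A: +{b}
  S: {b}  A: {b}
[2] done
  S: {b}  A: {b}

FIRST(A) = ["b"]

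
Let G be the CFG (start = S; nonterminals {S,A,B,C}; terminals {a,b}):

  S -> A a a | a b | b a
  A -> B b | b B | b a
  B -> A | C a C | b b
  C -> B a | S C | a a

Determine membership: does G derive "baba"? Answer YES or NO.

Convert to CNF:
  S -> A X3 | T0 T1 | T1 T0
  A -> B T0 | T0 B | T0 T1
  B -> B T0 | C X2 | T0 B | T0 T0 | T0 T1
  C -> B T1 | S C | T1 T1
  T0 -> b
  T1 -> a
  X2 -> T1 C
  X3 -> T1 T1

Fill CYK table bottom-up:
  [0..0]={T0}  "b"  orig:{}
  [1..1]={T1}  "a"  orig:{}
  [2..2]={T0}  "b"  orig:{}
  [3..3]={T1}  "a"  orig:{}
  [0..1]={A,B,S}  "ba"
  [1..2]={S}  "ab"
  [2..3]={A,B,S}  "ba"
  [0..2]={A,B}  "bab"
  [1..3]=∅  "aba"
  [0..3]={C}  "baba"

S ∉ T[0,3] ⇒ NO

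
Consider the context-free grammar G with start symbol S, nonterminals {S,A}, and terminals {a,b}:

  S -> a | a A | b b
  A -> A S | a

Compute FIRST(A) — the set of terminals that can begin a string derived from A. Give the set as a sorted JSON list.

FIRST sets, iterate to fixpoint:
pass 1:
  A via A→a: +{a}
  S via S→a: +{a}
  S via S→b b: +{b}
  FIRST(S)={a,b}  FIRST(A)={a}
pass 2: — fixpoint
  FIRST(S)={a,b}  FIRST(A)={a}

FIRST(A) = ["a"]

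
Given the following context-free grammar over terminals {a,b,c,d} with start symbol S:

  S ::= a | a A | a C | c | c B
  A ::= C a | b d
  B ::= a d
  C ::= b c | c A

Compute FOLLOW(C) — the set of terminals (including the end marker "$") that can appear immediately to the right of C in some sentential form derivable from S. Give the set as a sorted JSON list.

FIRST sets, iterate to fixpoint:
pass 1:
  A via A→b d: +{b}
  B via B→a d: +{a}
  C via C→b c: +{b}
  C via C→c A: +{c}
  S via S→a: +{a}
  S via S→c: +{c}
  FIRST[S]={a,c}  FIRST[A]={b}  FIRST[B]={a}  FIRST[C]={b,c}
pass 2:
  A via A→C a: +{c}
  FIRST[S]={a,c}  FIRST[A]={b,c}  FIRST[B]={a}  FIRST[C]={b,c}
pass 3: done
  FIRST[S]={a,c}  FIRST[A]={b,c}  FIRST[B]={a}  FIRST[C]={b,c}

FOLLOW iteration:
FOLLOW(S) := {$}
iter 1:
  A→C a: FOLLOW(C) ⊇ FIRST(a) = {a}; new: +{a}
  C→c A: FOLLOW(A) ⊇ FOLLOW(C) ⊇ {a}; new: +{a}
  S→a A: FOLLOW(A) ⊇ FOLLOW(S) ⊇ {$}; new: +{$}
  S→a C: FOLLOW(C) ⊇ FOLLOW(S) ⊇ {$}; new: +{$}
  S→c B: FOLLOW(B) ⊇ FOLLOW(S) ⊇ {$}; new: +{$}
  FOLLOW(S)={$}  FOLLOW(A)={$,a}  FOLLOW(B)={$}  FOLLOW(C)={$,a}
iter 2: — fixpoint
  FOLLOW(S)={$}  FOLLOW(A)={$,a}  FOLLOW(B)={$}  FOLLOW(C)={$,a}

FOLLOW(C) = ["$", "a"]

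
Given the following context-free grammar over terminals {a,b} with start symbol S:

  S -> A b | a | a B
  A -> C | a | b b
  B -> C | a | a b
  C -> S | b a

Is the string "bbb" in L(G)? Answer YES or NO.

CNF form of G:
  S -> A T0 | T1 B | a
  A -> A T0 | T0 T0 | T0 T1 | T1 B | a
  B -> A T0 | T0 T1 | T1 B | T1 T0 | a
  C -> A T0 | T0 T1 | T1 B | a
  T0 -> b
  T1 -> a

CYK table (by increasing span):
  T[0,0] 'b' = {T0}  orig:{}
  T[1,1] 'b' = {T0}  orig:{}
  T[2,2] 'b' = {T0}  orig:{}
  T[0,1] 'bb' = {A}
  T[1,2] 'bb' = {A}
  T[0,2] 'bbb' = {A,B,C,S}

S ∈ T[0,2] ⇒ YES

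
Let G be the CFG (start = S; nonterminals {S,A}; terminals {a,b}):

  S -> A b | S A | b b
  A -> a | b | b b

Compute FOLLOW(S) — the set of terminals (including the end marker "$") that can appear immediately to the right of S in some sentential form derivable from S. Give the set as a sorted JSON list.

FIRST sets, iterate to fixpoint:
iter 1:
  A via A→a: +{a}
  A via A→b: +{b}
  S via S→A b: +{a,b}
  S: {a,b}  A: {a,b}
iter 2: (no change)
  S: {a,b}  A: {a,b}

Compute FOLLOW by fixpoint:
FOLLOW(S) := {$}
[1]
  S→A b: FOLLOW(A) ⊇ FIRST(b) = {b}; new: +{b}
  S→S A: FOLLOW(S) ⊇ FIRST(A) = {a,b}; new: +{a,b}
  S→S A: FOLLOW(A) ⊇ FOLLOW(S) ⊇ {$,a,b}; new: +{$,a}
  FOLLOW(S)={$,a,b}  FOLLOW(A)={$,a,b}
[2] (stable)
  FOLLOW(S)={$,a,b}  FOLLOW(A)={$,a,b}

FOLLOW(S) = ["$", "a", "b"]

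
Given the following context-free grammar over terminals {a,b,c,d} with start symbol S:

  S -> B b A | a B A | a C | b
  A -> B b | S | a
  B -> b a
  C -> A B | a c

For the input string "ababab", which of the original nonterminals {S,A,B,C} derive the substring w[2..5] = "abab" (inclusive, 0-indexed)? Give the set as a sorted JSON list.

Convert to CNF:
  S -> B X5 | T1 C | T1 X6 | b
  A -> B T0 | B X3 | T1 C | T1 X4 | a | b
  B -> T0 T1
  C -> A B | T1 T2
  T0 -> b
  T1 -> a
  T2 -> c
  X3 -> T0 A
  X4 -> B A
  X5 -> T0 A
  X6 -> B A

CYK fill (cells [i..j] with 2 ≤ i ≤ j ≤ 5 only):
  cell(2,2) a: {A,T1}  orig:{A}
  cell(3,3) b: {A,S,T0}  orig:{A,S}
  cell(4,4) a: {A,T1}  orig:{A}
  cell(5,5) b: {A,S,T0}  orig:{A,S}
  cell(2,3) ab: ∅
  cell(3,4) ba: {B,X3,X5}  orig:{B}
  cell(4,5) ab: ∅
  cell(2,4) aba: {C}
  cell(3,5) bab: {A,X4,X6}  orig:{A}
  cell(2,5) abab: {A,S}

Original NTs in T[2,5] deriving "abab": ["A", "S"]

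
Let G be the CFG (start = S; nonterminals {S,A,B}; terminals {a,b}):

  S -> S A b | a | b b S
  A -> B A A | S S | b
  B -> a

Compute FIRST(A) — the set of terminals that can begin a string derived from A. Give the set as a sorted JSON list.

Compute FIRST by fixpoint:
[1]
  A via A→b: +{b}
  B via B→a: +{a}
  S via S→a: +{a}
  S via S→b b S: +{b}
  FIRST[S]={a,b}  FIRST[A]={b}  FIRST[B]={a}
[2]
  A via A→B A A: +{a}
  FIRST[S]={a,b}  FIRST[A]={a,b}  FIRST[B]={a}
[3] (no change)
  FIRST[S]={a,b}  FIRST[A]={a,b}  FIRST[B]={a}

FIRST(A) = ["a", "b"]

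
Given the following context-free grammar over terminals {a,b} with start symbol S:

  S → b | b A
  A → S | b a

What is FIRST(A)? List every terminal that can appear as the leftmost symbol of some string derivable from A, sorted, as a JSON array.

Compute FIRST by fixpoint:
iter 1:
  A via A→b a: +{b}
  S via S→b: +{b}
  FIRST(S)={b}  FIRST(A)={b}
iter 2: done
  FIRST(S)={b}  FIRST(A)={b}

FIRST(A) = ["b"]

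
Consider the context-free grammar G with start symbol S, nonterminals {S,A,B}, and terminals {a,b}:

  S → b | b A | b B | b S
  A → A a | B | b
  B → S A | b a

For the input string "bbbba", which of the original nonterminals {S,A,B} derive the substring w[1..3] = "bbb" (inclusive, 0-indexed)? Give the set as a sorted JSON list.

Convert to CNF:
  S -> T1 A | T1 B | T1 S | b
  A -> A T0 | S A | T1 T0 | b
  B -> S A | T1 T0
  T0 -> a
  T1 -> b

Fill CYK table bottom-up — only the sub-triangle for w[1..3]:
  T[1,1] 'b' = {A,S,T1}  orig:{A,S}
  T[2,2] 'b' = {A,S,T1}  orig:{A,S}
  T[3,3] 'b' = {A,S,T1}  orig:{A,S}
  T[1,2] 'bb' = {A,B,S}
  T[2,3] 'bb' = {A,B,S}
  T[1,3] 'bbb' = {A,B,S}

Original NTs in T[1,3] deriving "bbb": ["A", "B", "S"]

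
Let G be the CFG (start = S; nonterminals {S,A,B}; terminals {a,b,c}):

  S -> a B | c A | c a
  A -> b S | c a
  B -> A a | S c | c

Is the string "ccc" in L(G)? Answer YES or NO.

CNF form of G:
  S -> T1 A | T1 T2 | T2 B
  A -> T0 S | T1 T2
  B -> A T2 | S T1 | c
  T0 -> b
  T1 -> c
  T2 -> a

CYK table (by increasing span):
  cell(0,0) c: {B,T1}  orig:{B}
  cell(1,1) c: {B,T1}  orig:{B}
  cell(2,2) c: {B,T1}  orig:{B}
  cell(0,1) cc: ∅
  cell(1,2) cc: ∅
  cell(0,2) ccc: ∅

S ∉ T[0,2] ⇒ NO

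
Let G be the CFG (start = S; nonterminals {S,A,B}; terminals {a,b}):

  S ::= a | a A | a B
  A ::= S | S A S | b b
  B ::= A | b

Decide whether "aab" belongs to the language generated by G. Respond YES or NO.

Convert to CNF:
  S -> T0 A | T0 B | a
  A -> S X2 | T0 A | T0 B | T1 T1 | a
  B -> S X3 | T0 A | T0 B | T1 T1 | a | b
  T0 -> a
  T1 -> b
  X2 -> A S
  X3 -> A S

CYK table (by increasing span):
  T[0,0] 'a' = {A,B,S,T0}  orig:{A,B,S}
  T[1,1] 'a' = {A,B,S,T0}  orig:{A,B,S}
  T[2,2] 'b' = {B,T1}  orig:{B}
  T[0,1] 'aa' = {A,B,S,X2,X3}  orig:{A,B,S}
  T[1,2] 'ab' = {A,B,S}
  T[0,2] 'aab' = {A,B,S,X2,X3}  orig:{A,B,S}

S ∈ T[0,2] ⇒ YES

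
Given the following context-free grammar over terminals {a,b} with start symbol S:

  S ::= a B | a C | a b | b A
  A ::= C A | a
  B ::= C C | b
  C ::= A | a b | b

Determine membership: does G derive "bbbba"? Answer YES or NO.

Convert to CNF:
  S -> T0 B | T0 C | T0 T1 | T1 A
  A -> C A | a
  B -> C C | b
  C -> C A | T0 T1 | a | b
  T0 -> a
  T1 -> b

CYK table (by increasing span):
  cell(0,0) b: {B,C,T1}  orig:{B,C}
  cell(1,1) b: {B,C,T1}  orig:{B,C}
  cell(2,2) b: {B,C,T1}  orig:{B,C}
  cell(3,3) b: {B,C,T1}  orig:{B,C}
  cell(4,4) a: {A,C,T0}  orig:{A,C}
  cell(0,1) bb: {B}
  cell(1,2) bb: {B}
  cell(2,3) bb: {B}
  cell(3,4) ba: {A,B,C,S}
  cell(0,2) bbb: ∅
  cell(1,3) bbb: ∅
  cell(2,4) bba: {A,B,C,S}
  cell(0,3) bbbb: ∅
  cell(1,4) bbba: {A,B,C,S}
  cell(0,4) bbbba: {A,B,C,S}

S ∈ T[0,4] ⇒ YES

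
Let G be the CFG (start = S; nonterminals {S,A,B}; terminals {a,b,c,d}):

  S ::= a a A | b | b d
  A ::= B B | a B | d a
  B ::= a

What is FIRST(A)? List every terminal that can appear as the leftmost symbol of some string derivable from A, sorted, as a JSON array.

Compute FIRST by fixpoint:
[1]
  A via A→a B: +{a}
  A via A→d a: +{d}
  B via B→a: +{a}
  S via S→a a A: +{a}
  S via S→b: +{b}
  FIRST[S]={a,b}  FIRST[A]={a,d}  FIRST[B]={a}
[2] (no change)
  FIRST[S]={a,b}  FIRST[A]={a,d}  FIRST[B]={a}

FIRST(A) = ["a", "d"]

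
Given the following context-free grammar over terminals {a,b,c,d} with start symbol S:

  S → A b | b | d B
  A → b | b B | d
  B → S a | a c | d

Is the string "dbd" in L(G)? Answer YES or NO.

Convert to CNF:
  S -> A T0 | T3 B | b
  A -> T0 B | b | d
  B -> S T1 | T1 T2 | d
  T0 -> b
  T1 -> a
  T2 -> c
  T3 -> d

CYK fill:
  [0..0]={A,B,T3}  "d"  orig:{A,B}
  [1..1]={A,S,T0}  "b"  orig:{A,S}
  [2..2]={A,B,T3}  "d"  orig:{A,B}
  [0..1]={S}  "db"
  [1..2]={A}  "bd"
  [0..2]=∅  "dbd"

S ∉ T[0,2] ⇒ NO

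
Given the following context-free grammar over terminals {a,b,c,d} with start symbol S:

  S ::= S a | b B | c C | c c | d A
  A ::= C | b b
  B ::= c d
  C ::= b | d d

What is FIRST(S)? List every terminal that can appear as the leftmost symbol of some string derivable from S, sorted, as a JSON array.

FIRST sets, iterate to fixpoint:
round 1:
  A via A→b b: +{b}
  B via B→c d: +{c}
  C via C→b: +{b}
  C via C→d d: +{d}
  S via S→b B: +{b}
  S via S→c C: +{c}
  S via S→d A: +{d}
  S: {b,c,d}  A: {b}  B: {c}  C: {b,d}
round 2:
  A via A→C: +{d}
  S: {b,c,d}  A: {b,d}  B: {c}  C: {b,d}
round 3: done
  S: {b,c,d}  A: {b,d}  B: {c}  C: {b,d}

FIRST(S) = ["b", "c", "d"]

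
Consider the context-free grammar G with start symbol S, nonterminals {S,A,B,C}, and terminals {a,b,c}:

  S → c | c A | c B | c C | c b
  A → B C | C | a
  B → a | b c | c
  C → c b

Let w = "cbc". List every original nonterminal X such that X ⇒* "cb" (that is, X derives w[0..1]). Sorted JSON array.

Convert to CNF:
  S -> T0 A | T0 B | T0 C | T0 T1 | c
  A -> B C | T0 T1 | a
  B -> T1 T0 | a | c
  C -> T0 T1
  T0 -> c
  T1 -> b

CYK fill — only the sub-triangle for w[0..1]:
  [0..0]={B,S,T0}  "c"  orig:{B,S}
  [1..1]={T1}  "b"  orig:{}
  [0..1]={A,C,S}  "cb"

Original NTs in T[0,1] deriving "cb": ["A", "C", "S"]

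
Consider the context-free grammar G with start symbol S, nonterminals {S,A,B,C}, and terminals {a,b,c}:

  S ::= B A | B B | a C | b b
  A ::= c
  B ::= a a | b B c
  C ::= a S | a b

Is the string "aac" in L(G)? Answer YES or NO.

Convert to CNF:
  S -> B A | B B | T0 C | T1 T1
  A -> c
  B -> T0 T0 | T1 X3
  C -> T0 S | T0 T1
  T0 -> a
  T1 -> b
  T2 -> c
  X3 -> B T2

CYK table (by increasing span):
  T[0,0] 'a' = {T0}  orig:{}
  T[1,1] 'a' = {T0}  orig:{}
  T[2,2] 'c' = {A,T2}  orig:{A}
  T[0,1] 'aa' = {B}
  T[1,2] 'ac' = ∅
  T[0,2] 'aac' = {S,X3}  orig:{S}

S ∈ T[0,2] ⇒ YES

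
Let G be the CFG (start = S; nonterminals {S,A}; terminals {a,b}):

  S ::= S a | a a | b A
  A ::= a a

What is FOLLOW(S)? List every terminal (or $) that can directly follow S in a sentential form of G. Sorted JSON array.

Compute FIRST by fixpoint:
pass 1:
  A via A→a a: +{a}
  S via S→a a: +{a}
  S via S→b A: +{b}
  FIRST[S]={a,b}  FIRST[A]={a}
pass 2: (stable)
  FIRST[S]={a,b}  FIRST[A]={a}

Compute FOLLOW by fixpoint:
initialize: $ ∈ FOLLOW(S)
pass 1:
  S→S a: FOLLOW(S) ⊇ FIRST(a) = {a}; new: +{a}
  S→b A: FOLLOW(A) ⊇ FOLLOW(S) ⊇ {$,a}; new: +{$,a}
  FOLLOW(S)={$,a}  FOLLOW(A)={$,a}
pass 2: done
  FOLLOW(S)={$,a}  FOLLOW(A)={$,a}

FOLLOW(S) = ["$", "a"]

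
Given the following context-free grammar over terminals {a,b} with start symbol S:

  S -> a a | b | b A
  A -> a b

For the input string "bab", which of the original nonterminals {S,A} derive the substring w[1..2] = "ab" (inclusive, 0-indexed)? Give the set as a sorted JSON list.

Convert to CNF:
  S -> T0 T0 | T1 A | b
  A -> T0 T1
  T0 -> a
  T1 -> b

CYK fill (cells [i..j] with 1 ≤ i ≤ j ≤ 2 only):
  [1..1]={T0}  "a"  orig:{}
  [2..2]={S,T1}  "b"  orig:{S}
  [1..2]={A}  "ab"

Original NTs in T[1,2] deriving "ab": ["A"]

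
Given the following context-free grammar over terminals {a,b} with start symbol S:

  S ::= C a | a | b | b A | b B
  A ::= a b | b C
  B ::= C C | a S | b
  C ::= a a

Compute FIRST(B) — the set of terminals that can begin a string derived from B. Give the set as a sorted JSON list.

FIRST sets, iterate to fixpoint:
pass 1:
  A via A→a b: +{a}
  A via A→b C: +{b}
  B via B→a S: +{a}
  B via B→b: +{b}
  C via C→a a: +{a}
  S via S→C a: +{a}
  S via S→b: +{b}
  FIRST(S)={a,b}  FIRST(A)={a,b}  FIRST(B)={a,b}  FIRST(C)={a}
pass 2: (stable)
  FIRST(S)={a,b}  FIRST(A)={a,b}  FIRST(B)={a,b}  FIRST(C)={a}

FIRST(B) = ["a", "b"]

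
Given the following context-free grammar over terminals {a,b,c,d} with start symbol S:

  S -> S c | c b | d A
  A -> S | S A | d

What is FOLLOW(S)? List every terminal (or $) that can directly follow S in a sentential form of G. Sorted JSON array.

FIRST sets, iterate to fixpoint:
pass 1:
  A via A→d: +{d}
  S via S→c b: +{c}
  S via S→d A: +{d}
  S: {c,d}  A: {d}
pass 2:
  A via A→S: +{c}
  S: {c,d}  A: {c,d}
pass 3: (stable)
  S: {c,d}  A: {c,d}

FOLLOW sets:
initialize: $ ∈ FOLLOW(S)
round 1:
  A→S A: FOLLOW(S) ⊇ FIRST(A) = {c,d}; new: +{c,d}
  S→d A: FOLLOW(A) ⊇ FOLLOW(S) ⊇ {$,c,d}; new: +{$,c,d}
  FOLLOW(S)={$,c,d}  FOLLOW(A)={$,c,d}
round 2: — fixpoint
  FOLLOW(S)={$,c,d}  FOLLOW(A)={$,c,d}

FOLLOW(S) = ["$", "c", "d"]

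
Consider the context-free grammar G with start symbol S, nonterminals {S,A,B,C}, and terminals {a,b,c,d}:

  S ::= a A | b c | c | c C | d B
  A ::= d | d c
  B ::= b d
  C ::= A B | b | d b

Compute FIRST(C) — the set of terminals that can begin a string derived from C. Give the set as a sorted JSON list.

FIRST sets, iterate to fixpoint:
round 1:
  A via A→d: +{d}
  B via B→b d: +{b}
  C via C→A B: +{d}
  C via C→b: +{b}
  S via S→a A: +{a}
  S via S→b c: +{b}
  S via S→c: +{c}
  S via S→d B: +{d}
  FIRST(S)={a,b,c,d}  FIRST(A)={d}  FIRST(B)={b}  FIRST(C)={b,d}
round 2: (no change)
  FIRST(S)={a,b,c,d}  FIRST(A)={d}  FIRST(B)={b}  FIRST(C)={b,d}

FIRST(C) = ["b", "d"]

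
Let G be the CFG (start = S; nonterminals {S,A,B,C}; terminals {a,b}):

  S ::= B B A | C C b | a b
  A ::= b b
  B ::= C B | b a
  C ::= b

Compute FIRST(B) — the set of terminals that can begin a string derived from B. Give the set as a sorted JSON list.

FIRST sets, iterate to fixpoint:
[1]
  A via A→b b: +{b}
  B via B→b a: +{b}
  C via C→b: +{b}
  S via S→B B A: +{b}
  S via S→a b: +{a}
  FIRST(S)={a,b}  FIRST(A)={b}  FIRST(B)={b}  FIRST(C)={b}
[2] — fixpoint
  FIRST(S)={a,b}  FIRST(A)={b}  FIRST(B)={b}  FIRST(C)={b}

FIRST(B) = ["b"]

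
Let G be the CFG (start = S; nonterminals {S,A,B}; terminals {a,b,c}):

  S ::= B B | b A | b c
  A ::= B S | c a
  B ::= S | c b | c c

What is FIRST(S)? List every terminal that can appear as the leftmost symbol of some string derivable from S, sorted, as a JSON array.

FIRST iteration:
[1]
  A via A→c a: +{c}
  B via B→c b: +{c}
  S via S→B B: +{c}
  S via S→b A: +{b}
  FIRST[S]={b,c}  FIRST[A]={c}  FIRST[B]={c}
[2]
  B via B→S: +{b}
  FIRST[S]={b,c}  FIRST[A]={c}  FIRST[B]={b,c}
[3]
  A via A→B S: +{b}
  FIRST[S]={b,c}  FIRST[A]={b,c}  FIRST[B]={b,c}
[4] done
  FIRST[S]={b,c}  FIRST[A]={b,c}  FIRST[B]={b,c}

FIRST(S) = ["b", "c"]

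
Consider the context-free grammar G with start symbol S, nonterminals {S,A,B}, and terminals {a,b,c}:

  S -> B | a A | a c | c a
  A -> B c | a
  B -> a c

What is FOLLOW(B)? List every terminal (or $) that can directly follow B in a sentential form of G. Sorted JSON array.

Compute FIRST by fixpoint:
round 1:
  A via A→a: +{a}
  B via B→a c: +{a}
  S via S→B: +{a}
  S via S→c a: +{c}
  FIRST[S]={a,c}  FIRST[A]={a}  FIRST[B]={a}
round 2: — fixpoint
  FIRST[S]={a,c}  FIRST[A]={a}  FIRST[B]={a}

FOLLOW sets:
FOLLOW(S) := {$}
round 1:
  A→B c: FOLLOW(B) ⊇ FIRST(c) = {c}; new: +{c}
  S→B: FOLLOW(B) ⊇ FOLLOW(S) ⊇ {$}; new: +{$}
  S→a A: FOLLOW(A) ⊇ FOLLOW(S) ⊇ {$}; new: +{$}
  FOLLOW[S]={$}  FOLLOW[A]={$}  FOLLOW[B]={$,c}
round 2: (stable)
  FOLLOW[S]={$}  FOLLOW[A]={$}  FOLLOW[B]={$,c}

FOLLOW(B) = ["$", "c"]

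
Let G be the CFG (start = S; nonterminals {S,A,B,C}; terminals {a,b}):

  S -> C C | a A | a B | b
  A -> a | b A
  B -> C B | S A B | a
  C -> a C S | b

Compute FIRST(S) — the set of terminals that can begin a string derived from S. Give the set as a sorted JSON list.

FIRST sets, iterate to fixpoint:
[1]
  A via A→a: +{a}
  A via A→b A: +{b}
  B via B→a: +{a}
  C via C→a C S: +{a}
  C via C→b: +{b}
  S via S→C C: +{a,b}
  FIRST(S)={a,b}  FIRST(A)={a,b}  FIRST(B)={a}  FIRST(C)={a,b}
[2]
  B via B→C B: +{b}
  FIRST(S)={a,b}  FIRST(A)={a,b}  FIRST(B)={a,b}  FIRST(C)={a,b}
[3] done
  FIRST(S)={a,b}  FIRST(A)={a,b}  FIRST(B)={a,b}  FIRST(C)={a,b}

FIRST(S) = ["a", "b"]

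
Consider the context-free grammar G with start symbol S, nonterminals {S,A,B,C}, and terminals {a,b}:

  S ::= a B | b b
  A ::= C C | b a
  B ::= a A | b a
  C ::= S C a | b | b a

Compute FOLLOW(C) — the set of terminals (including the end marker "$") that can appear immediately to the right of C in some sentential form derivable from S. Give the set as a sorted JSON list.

Compute FIRST by fixpoint:
[1]
  A via A→b a: +{b}
  B via B→a A: +{a}
  B via B→b a: +{b}
  C via C→b: +{b}
  S via S→a B: +{a}
  S via S→b b: +{b}
  FIRST[S]={a,b}  FIRST[A]={b}  FIRST[B]={a,b}  FIRST[C]={b}
[2]
  C via C→S C a: +{a}
  FIRST[S]={a,b}  FIRST[A]={b}  FIRST[B]={a,b}  FIRST[C]={a,b}
[3]
  A via A→C C: +{a}
  FIRST[S]={a,b}  FIRST[A]={a,b}  FIRST[B]={a,b}  FIRST[C]={a,b}
[4] (stable)
  FIRST[S]={a,b}  FIRST[A]={a,b}  FIRST[B]={a,b}  FIRST[C]={a,b}

FOLLOW sets:
initialize: $ ∈ FOLLOW(S)
[1]
  A→C C: FOLLOW(C) ⊇ FIRST(C) = {a,b}; new: +{a,b}
  C→S C a: FOLLOW(S) ⊇ FIRST(C) = {a,b}; new: +{a,b}
  S→a B: FOLLOW(B) ⊇ FOLLOW(S) ⊇ {$,a,b}; new: +{$,a,b}
  S: {$,a,b}  A: {}  B: {$,a,b}  C: {a,b}
[2]
  B→a A: FOLLOW(A) ⊇ FOLLOW(B) ⊇ {$,a,b}; new: +{$,a,b}
  S: {$,a,b}  A: {$,a,b}  B: {$,a,b}  C: {a,b}
[3]
  A→C C: FOLLOW(C) ⊇ FOLLOW(A) ⊇ {$,a,b}; new: +{$}
  S: {$,a,b}  A: {$,a,b}  B: {$,a,b}  C: {$,a,b}
[4] — fixpoint
  S: {$,a,b}  A: {$,a,b}  B: {$,a,b}  C: {$,a,b}

FOLLOW(C) = ["$", "a", "b"]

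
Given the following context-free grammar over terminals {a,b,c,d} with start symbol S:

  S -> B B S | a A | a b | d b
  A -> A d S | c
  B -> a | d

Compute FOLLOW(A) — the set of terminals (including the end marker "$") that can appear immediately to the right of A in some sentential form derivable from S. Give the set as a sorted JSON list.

Compute FIRST by fixpoint:
round 1:
  A via A→c: +{c}
  B via B→a: +{a}
  B via B→d: +{d}
  S via S→B B S: +{a,d}
  FIRST(S)={a,d}  FIRST(A)={c}  FIRST(B)={a,d}
round 2: — fixpoint
  FIRST(S)={a,d}  FIRST(A)={c}  FIRST(B)={a,d}

Compute FOLLOW by fixpoint:
seed FOLLOW(S) with $
pass 1:
  A→A d S: FOLLOW(A) ⊇ FIRST(d) = {d}; new: +{d}
  A→A d S: FOLLOW(S) ⊇ FOLLOW(A) ⊇ {d}; new: +{d}
  S→B B S: FOLLOW(B) ⊇ FIRST(B) = {a,d}; new: +{a,d}
  S→a A: FOLLOW(A) ⊇ FOLLOW(S) ⊇ {$,d}; new: +{$}
  S: {$,d}  A: {$,d}  B: {a,d}
pass 2: (no change)
  S: {$,d}  A: {$,d}  B: {a,d}

FOLLOW(A) = ["$", "d"]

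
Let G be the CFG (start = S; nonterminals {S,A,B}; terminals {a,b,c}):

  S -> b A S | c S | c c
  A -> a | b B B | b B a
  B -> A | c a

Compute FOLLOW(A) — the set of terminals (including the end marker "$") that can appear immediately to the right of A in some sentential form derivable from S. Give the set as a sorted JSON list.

FIRST iteration:
[1]
  A via A→a: +{a}
  A via A→b B B: +{b}
  B via B→A: +{a,b}
  B via B→c a: +{c}
  S via S→b A S: +{b}
  S via S→c S: +{c}
  S: {b,c}  A: {a,b}  B: {a,b,c}
[2] (no change)
  S: {b,c}  A: {a,b}  B: {a,b,c}

FOLLOW sets:
initialize: $ ∈ FOLLOW(S)
iter 1:
  A→b B B: FOLLOW(B) ⊇ FIRST(B) = {a,b,c}; new: +{a,b,c}
  B→A: FOLLOW(A) ⊇ FOLLOW(B) ⊇ {a,b,c}; new: +{a,b,c}
  FOLLOW(S)={$}  FOLLOW(A)={a,b,c}  FOLLOW(B)={a,b,c}
iter 2: — fixpoint
  FOLLOW(S)={$}  FOLLOW(A)={a,b,c}  FOLLOW(B)={a,b,c}

FOLLOW(A) = ["a", "b", "c"]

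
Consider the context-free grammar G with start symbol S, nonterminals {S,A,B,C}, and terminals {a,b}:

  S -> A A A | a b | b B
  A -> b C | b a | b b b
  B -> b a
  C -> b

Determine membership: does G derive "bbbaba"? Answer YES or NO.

CNF form of G:
  S -> A X3 | T0 B | T1 T0
  A -> T0 C | T0 T1 | T0 X2
  B -> T0 T1
  C -> b
  T0 -> b
  T1 -> a
  X2 -> T0 T0
  X3 -> A A

Fill CYK table bottom-up:
  cell(0,0) b: {C,T0}  orig:{C}
  cell(1,1) b: {C,T0}  orig:{C}
  cell(2,2) b: {C,T0}  orig:{C}
  cell(3,3) a: {T1}  orig:{}
  cell(4,4) b: {C,T0}  orig:{C}
  cell(5,5) a: {T1}  orig:{}
  cell(0,1) bb: {A,X2}  orig:{A}
  cell(1,2) bb: {A,X2}  orig:{A}
  cell(2,3) ba: {A,B}
  cell(3,4) ab: {S}
  cell(4,5) ba: {A,B}
  cell(0,2) bbb: {A}
  cell(1,3) bba: {S}
  cell(2,4) bab: ∅
  cell(3,5) aba: ∅
  cell(0,3) bbba: {X3}  orig:{}
  cell(1,4) bbab: ∅
  cell(2,5) baba: {X3}  orig:{}
  cell(0,4) bbbab: ∅
  cell(1,5) bbaba: ∅
  cell(0,5) bbbaba: {S}

S ∈ T[0,5] ⇒ YES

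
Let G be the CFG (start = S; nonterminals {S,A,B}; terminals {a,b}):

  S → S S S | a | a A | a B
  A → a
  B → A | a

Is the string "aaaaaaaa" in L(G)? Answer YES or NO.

Convert to CNF:
  S -> S X1 | T0 A | T0 B | a
  A -> a
  B -> a
  T0 -> a
  X1 -> S S

CYK table (by increasing span):
  T[0,0] 'a' = {A,B,S,T0}  orig:{A,B,S}
  T[1,1] 'a' = {A,B,S,T0}  orig:{A,B,S}
  T[2,2] 'a' = {A,B,S,T0}  orig:{A,B,S}
  T[3,3] 'a' = {A,B,S,T0}  orig:{A,B,S}
  T[4,4] 'a' = {A,B,S,T0}  orig:{A,B,S}
  T[5,5] 'a' = {A,B,S,T0}  orig:{A,B,S}
  T[6,6] 'a' = {A,B,S,T0}  orig:{A,B,S}
  T[7,7] 'a' = {A,B,S,T0}  orig:{A,B,S}
  T[0,1] 'aa' = {S,X1}  orig:{S}
  T[1,2] 'aa' = {S,X1}  orig:{S}
  T[2,3] 'aa' = {S,X1}  orig:{S}
  T[3,4] 'aa' = {S,X1}  orig:{S}
  T[4,5] 'aa' = {S,X1}  orig:{S}
  T[5,6] 'aa' = {S,X1}  orig:{S}
  T[6,7] 'aa' = {S,X1}  orig:{S}
  T[0,2] 'aaa' = {S,X1}  orig:{S}
  T[1,3] 'aaa' = {S,X1}  orig:{S}
  T[2,4] 'aaa' = {S,X1}  orig:{S}
  T[3,5] 'aaa' = {S,X1}  orig:{S}
  T[4,6] 'aaa' = {S,X1}  orig:{S}
  T[5,7] 'aaa' = {S,X1}  orig:{S}
  T[0,3] 'aaaa' = {S,X1}  orig:{S}
  T[1,4] 'aaaa' = {S,X1}  orig:{S}
  T[2,5] 'aaaa' = {S,X1}  orig:{S}
  T[3,6] 'aaaa' = {S,X1}  orig:{S}
  T[4,7] 'aaaa' = {S,X1}  orig:{S}
  T[0,4] 'aaaaa' = {S,X1}  orig:{S}
  T[1,5] 'aaaaa' = {S,X1}  orig:{S}
  T[2,6] 'aaaaa' = {S,X1}  orig:{S}
  T[3,7] 'aaaaa' = {S,X1}  orig:{S}
  T[0,5] 'aaaaaa' = {S,X1}  orig:{S}
  T[1,6] 'aaaaaa' = {S,X1}  orig:{S}
  T[2,7] 'aaaaaa' = {S,X1}  orig:{S}
  T[0,6] 'aaaaaaa' = {S,X1}  orig:{S}
  T[1,7] 'aaaaaaa' = {S,X1}  orig:{S}
  T[0,7] 'aaaaaaaa' = {S,X1}  orig:{S}

S ∈ T[0,7] ⇒ YES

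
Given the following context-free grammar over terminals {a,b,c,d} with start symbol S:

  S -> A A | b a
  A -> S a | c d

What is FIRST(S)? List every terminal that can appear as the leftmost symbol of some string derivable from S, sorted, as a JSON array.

Compute FIRST by fixpoint:
pass 1:
  A via A→c d: +{c}
  S via S→A A: +{c}
  S via S→b a: +{b}
  S: {b,c}  A: {c}
pass 2:
  A via A→S a: +{b}
  S: {b,c}  A: {b,c}
pass 3: done
  S: {b,c}  A: {b,c}

FIRST(S) = ["b", "c"]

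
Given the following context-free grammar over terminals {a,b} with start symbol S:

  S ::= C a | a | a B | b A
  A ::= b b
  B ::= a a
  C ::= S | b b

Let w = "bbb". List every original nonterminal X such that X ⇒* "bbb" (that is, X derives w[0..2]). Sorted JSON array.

CNF form of G:
  S -> C T1 | T0 A | T1 B | a
  A -> T0 T0
  B -> T1 T1
  C -> C T1 | T0 A | T0 T0 | T1 B | a
  T0 -> b
  T1 -> a

CYK fill, restricted to cells inside w[0..2]:
  [0..0]={T0}  "b"  orig:{}
  [1..1]={T0}  "b"  orig:{}
  [2..2]={T0}  "b"  orig:{}
  [0..1]={A,C}  "bb"
  [1..2]={A,C}  "bb"
  [0..2]={C,S}  "bbb"

Original NTs in T[0,2] deriving "bbb": ["C", "S"]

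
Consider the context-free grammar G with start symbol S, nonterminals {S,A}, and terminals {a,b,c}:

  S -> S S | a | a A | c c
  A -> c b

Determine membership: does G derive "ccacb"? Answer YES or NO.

CNF form of G:
  S -> S S | T0 T0 | T2 A | a
  A -> T0 T1
  T0 -> c
  T1 -> b
  T2 -> a

Fill CYK table bottom-up:
  [0..0]={T0}  "c"  orig:{}
  [1..1]={T0}  "c"  orig:{}
  [2..2]={S,T2}  "a"  orig:{S}
  [3..3]={T0}  "c"  orig:{}
  [4..4]={T1}  "b"  orig:{}
  [0..1]={S}  "cc"
  [1..2]=∅  "ca"
  [2..3]=∅  "ac"
  [3..4]={A}  "cb"
  [0..2]={S}  "cca"
  [1..3]=∅  "cac"
  [2..4]={S}  "acb"
  [0..3]=∅  "ccac"
  [1..4]=∅  "cacb"
  [0..4]={S}  "ccacb"

S ∈ T[0,4] ⇒ YES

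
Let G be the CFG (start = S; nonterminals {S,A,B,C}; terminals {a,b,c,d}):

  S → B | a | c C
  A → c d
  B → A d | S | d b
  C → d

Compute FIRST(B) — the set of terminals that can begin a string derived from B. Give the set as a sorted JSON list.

FIRST sets, iterate to fixpoint:
pass 1:
  A via A→c d: +{c}
  B via B→A d: +{c}
  B via B→d b: +{d}
  C via C→d: +{d}
  S via S→B: +{c,d}
  S via S→a: +{a}
  S: {a,c,d}  A: {c}  B: {c,d}  C: {d}
pass 2:
  B via B→S: +{a}
  S: {a,c,d}  A: {c}  B: {a,c,d}  C: {d}
pass 3: (stable)
  S: {a,c,d}  A: {c}  B: {a,c,d}  C: {d}

FIRST(B) = ["a", "c", "d"]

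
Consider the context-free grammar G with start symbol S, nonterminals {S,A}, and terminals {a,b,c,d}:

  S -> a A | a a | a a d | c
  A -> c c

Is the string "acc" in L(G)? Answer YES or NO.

Convert to CNF:
  S -> T1 A | T1 T1 | T1 X3 | c
  A -> T0 T0
  T0 -> c
  T1 -> a
  T2 -> d
  X3 -> T1 T2

CYK fill:
  cell(0,0) a: {T1}  orig:{}
  cell(1,1) c: {S,T0}  orig:{S}
  cell(2,2) c: {S,T0}  orig:{S}
  cell(0,1) ac: ∅
  cell(1,2) cc: {A}
  cell(0,2) acc: {S}

S ∈ T[0,2] ⇒ YES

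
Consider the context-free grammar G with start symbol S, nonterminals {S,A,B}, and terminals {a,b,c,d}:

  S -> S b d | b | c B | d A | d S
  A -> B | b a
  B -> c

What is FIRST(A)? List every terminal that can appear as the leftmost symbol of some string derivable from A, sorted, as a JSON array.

FIRST iteration:
round 1:
  A via A→b a: +{b}
  B via B→c: +{c}
  S via S→b: +{b}
  S via S→c B: +{c}
  S via S→d A: +{d}
  FIRST[S]={b,c,d}  FIRST[A]={b}  FIRST[B]={c}
round 2:
  A via A→B: +{c}
  FIRST[S]={b,c,d}  FIRST[A]={b,c}  FIRST[B]={c}
round 3: (stable)
  FIRST[S]={b,c,d}  FIRST[A]={b,c}  FIRST[B]={c}

FIRST(A) = ["b", "c"]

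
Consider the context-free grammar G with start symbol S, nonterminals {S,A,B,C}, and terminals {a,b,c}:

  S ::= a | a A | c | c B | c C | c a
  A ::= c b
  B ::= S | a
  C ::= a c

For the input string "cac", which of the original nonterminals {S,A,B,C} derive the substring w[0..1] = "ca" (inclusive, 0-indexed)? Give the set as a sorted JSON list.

CNF form of G:
  S -> T0 B | T0 C | T0 T2 | T2 A | a | c
  A -> T0 T1
  B -> T0 B | T0 C | T0 T2 | T2 A | a | c
  C -> T2 T0
  T0 -> c
  T1 -> b
  T2 -> a

Fill CYK table bottom-up — only the sub-triangle for w[0..1]:
  cell(0,0) c: {B,S,T0}  orig:{B,S}
  cell(1,1) a: {B,S,T2}  orig:{B,S}
  cell(0,1) ca: {B,S}

Original NTs in T[0,1] deriving "ca": ["B", "S"]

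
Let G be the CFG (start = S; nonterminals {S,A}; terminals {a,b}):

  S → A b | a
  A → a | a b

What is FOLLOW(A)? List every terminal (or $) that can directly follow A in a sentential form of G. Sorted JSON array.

FIRST sets, iterate to fixpoint:
pass 1:
  A via A→a: +{a}
  S via S→A b: +{a}
  S: {a}  A: {a}
pass 2: (stable)
  S: {a}  A: {a}

FOLLOW iteration:
FOLLOW(S) := {$}
iter 1:
  S→A b: FOLLOW(A) ⊇ FIRST(b) = {b}; new: +{b}
  S: {$}  A: {b}
iter 2: done
  S: {$}  A: {b}

FOLLOW(A) = ["b"]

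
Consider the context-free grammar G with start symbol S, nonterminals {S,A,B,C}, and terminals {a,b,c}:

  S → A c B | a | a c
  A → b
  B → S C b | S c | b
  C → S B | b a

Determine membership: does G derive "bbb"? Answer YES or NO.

Convert to CNF:
  S -> A X4 | T2 T1 | a
  A -> b
  B -> S T1 | S X3 | b
  C -> S B | T0 T2
  T0 -> b
  T1 -> c
  T2 -> a
  X3 -> C T0
  X4 -> T1 B

CYK fill:
  [0..0]={A,B,T0}  "b"  orig:{A,B}
  [1..1]={A,B,T0}  "b"  orig:{A,B}
  [2..2]={A,B,T0}  "b"  orig:{A,B}
  [0..1]=∅  "bb"
  [1..2]=∅  "bb"
  [0..2]=∅  "bbb"

S ∉ T[0,2] ⇒ NO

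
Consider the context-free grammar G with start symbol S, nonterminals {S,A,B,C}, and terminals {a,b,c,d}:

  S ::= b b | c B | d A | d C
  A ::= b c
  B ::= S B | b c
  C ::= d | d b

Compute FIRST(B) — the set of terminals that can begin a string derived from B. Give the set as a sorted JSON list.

FIRST iteration:
pass 1:
  A via A→b c: +{b}
  B via B→b c: +{b}
  C via C→d: +{d}
  S via S→b b: +{b}
  S via S→c B: +{c}
  S via S→d A: +{d}
  S: {b,c,d}  A: {b}  B: {b}  C: {d}
pass 2:
  B via B→S B: +{c,d}
  S: {b,c,d}  A: {b}  B: {b,c,d}  C: {d}
pass 3: (no change)
  S: {b,c,d}  A: {b}  B: {b,c,d}  C: {d}

FIRST(B) = ["b", "c", "d"]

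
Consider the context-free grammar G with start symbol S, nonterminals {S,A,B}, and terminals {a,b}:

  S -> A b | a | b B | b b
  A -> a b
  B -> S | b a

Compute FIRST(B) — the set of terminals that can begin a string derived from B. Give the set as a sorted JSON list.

FIRST iteration:
iter 1:
  A via A→a b: +{a}
  B via B→b a: +{b}
  S via S→A b: +{a}
  S via S→b B: +{b}
  FIRST[S]={a,b}  FIRST[A]={a}  FIRST[B]={b}
iter 2:
  B via B→S: +{a}
  FIRST[S]={a,b}  FIRST[A]={a}  FIRST[B]={a,b}
iter 3: — fixpoint
  FIRST[S]={a,b}  FIRST[A]={a}  FIRST[B]={a,b}

FIRST(B) = ["a", "b"]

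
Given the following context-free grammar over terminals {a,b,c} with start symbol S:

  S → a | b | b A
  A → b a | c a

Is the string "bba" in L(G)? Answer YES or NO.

Convert to CNF:
  S -> T0 A | a | b
  A -> T0 T1 | T2 T1
  T0 -> b
  T1 -> a
  T2 -> c

Fill CYK table bottom-up:
  [0..0]={S,T0}  "b"  orig:{S}
  [1..1]={S,T0}  "b"  orig:{S}
  [2..2]={S,T1}  "a"  orig:{S}
  [0..1]=∅  "bb"
  [1..2]={A}  "ba"
  [0..2]={S}  "bba"

S ∈ T[0,2] ⇒ YES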